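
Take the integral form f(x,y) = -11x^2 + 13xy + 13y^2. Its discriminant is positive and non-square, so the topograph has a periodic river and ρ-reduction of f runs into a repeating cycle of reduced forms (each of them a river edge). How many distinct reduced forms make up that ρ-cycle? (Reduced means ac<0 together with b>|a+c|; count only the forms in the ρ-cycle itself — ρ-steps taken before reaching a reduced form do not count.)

D = 741, ⌊√D⌋ = 27
river: ρ → (13,13,-11)
river: ρ → (-11,9,15)
river: ρ → (15,21,-5)
river: ρ → (-5,19,19)
river: ρ → (19,19,-5)
river: ρ → (-5,21,15)
river: ρ → (15,9,-11)
river: ρ → (-11,13,13)
ρ-cycle length = 8 (tail of 0 descent steps not counted)

8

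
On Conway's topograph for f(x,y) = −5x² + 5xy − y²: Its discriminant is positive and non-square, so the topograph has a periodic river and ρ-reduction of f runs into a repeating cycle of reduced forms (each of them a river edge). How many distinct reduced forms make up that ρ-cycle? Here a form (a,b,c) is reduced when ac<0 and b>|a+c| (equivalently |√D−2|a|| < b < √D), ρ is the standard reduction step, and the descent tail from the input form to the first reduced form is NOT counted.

D = 5, ⌊√D⌋ = 2
descent: ρ → (-1,1,1)  [lands on river]
river: ρ → (1,1,-1)
ρ-cycle length = 2 (tail of 1 descent step not counted)

2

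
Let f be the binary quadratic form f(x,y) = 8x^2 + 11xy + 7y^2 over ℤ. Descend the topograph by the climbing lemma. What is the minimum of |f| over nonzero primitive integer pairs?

translate: b→-5 (≡11 mod 16), so (8,11,7)→(8,-5,4)
flip: (8,-5,4)→(4,5,8)
translate: b→-3 (≡5 mod 8), so (4,5,8)→(4,-3,7)
reduced (well bottom): (4,-3,7) with a≤c, −a<b≤a
well minimum = a = 4

4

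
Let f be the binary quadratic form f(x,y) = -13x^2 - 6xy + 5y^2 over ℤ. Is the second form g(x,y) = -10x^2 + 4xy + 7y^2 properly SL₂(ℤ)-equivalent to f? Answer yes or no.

D₁ = 296, D₂ = 296
river cycle of f (length 6): (5, 16, -2), (-2, 16, 5), (5, 14, -5), (-5, 16, 2), (2, 16, -5), (-5, 14, 5)
river cycle of g (length 10): (7, 10, -7), (-7, 4, 10), (10, 16, -1), (-1, 16, 10), (10, 4, -7), (-7, 10, 7), (7, 4, -10), (-10, 16, 1), (1, 16, -10), (-10, 4, 7)
cycles differ ⇒ inequivalent

no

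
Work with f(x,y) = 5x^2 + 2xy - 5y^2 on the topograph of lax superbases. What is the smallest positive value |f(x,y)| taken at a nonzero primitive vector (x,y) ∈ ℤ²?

river: ρ → (-5,8,2)
river: ρ → (2,8,-5)
river: ρ → (-5,2,5)
river: ρ → (5,8,-2)
river: ρ → (-2,8,5)
river: ρ → (5,2,-5)
closes: descent 0, river 6
min |a| on river = 2

2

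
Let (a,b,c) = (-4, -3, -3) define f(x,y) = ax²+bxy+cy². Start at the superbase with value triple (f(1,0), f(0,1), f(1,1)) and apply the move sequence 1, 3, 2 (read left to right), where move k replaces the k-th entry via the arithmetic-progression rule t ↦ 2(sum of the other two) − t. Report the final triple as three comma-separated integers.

start (-4,-3,-10) = (f(1,0),f(0,1),f(1,1))
replace slot 1: 2·((-3)+(-10)) − (-4) = -22 → (-22,-3,-10)
replace slot 3: 2·((-22)+(-3)) − (-10) = -40 → (-22,-3,-40)
replace slot 2: 2·((-22)+(-40)) − (-3) = -121 → (-22,-121,-40)

-22,-121,-40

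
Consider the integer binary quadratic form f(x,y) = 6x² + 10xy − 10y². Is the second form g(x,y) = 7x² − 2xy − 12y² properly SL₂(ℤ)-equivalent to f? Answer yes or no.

D₁ = 340, D₂ = 340
river cycle of f (length 6): (-10, 10, 6), (6, 14, -6), (-6, 10, 10), (10, 10, -6), (-6, 14, 6), (6, 10, -10)
river cycle of g (length 14): (7, 12, -7), (-7, 16, 3), (3, 14, -12), (-12, 10, 5), (5, 10, -12), (-12, 14, 3), (3, 16, -7), (-7, 12, 7), (7, 16, -3), (-3, 14, 12), … (4 more)
cycles differ ⇒ inequivalent

no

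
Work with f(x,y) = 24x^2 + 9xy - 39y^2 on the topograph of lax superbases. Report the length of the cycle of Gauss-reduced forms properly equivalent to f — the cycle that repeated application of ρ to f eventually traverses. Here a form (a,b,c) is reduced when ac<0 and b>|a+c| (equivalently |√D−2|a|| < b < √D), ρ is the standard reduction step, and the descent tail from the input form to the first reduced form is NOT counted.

D = 3825, ⌊√D⌋ = 61
descent: ρ → (-39,-9,24)
descent: ρ → (24,57,-6)  [lands on river]
river: ρ → (-6,51,51)
river: ρ → (51,51,-6)
river: ρ → (-6,57,24)
river: ρ → (24,39,-24)
river: ρ → (-24,57,6)
river: ρ → (6,51,-51)
river: ρ → (-51,51,6)
river: ρ → (6,57,-24)
river: ρ → (-24,39,24)
ρ-cycle length = 10 (tail of 2 descent steps not counted)

10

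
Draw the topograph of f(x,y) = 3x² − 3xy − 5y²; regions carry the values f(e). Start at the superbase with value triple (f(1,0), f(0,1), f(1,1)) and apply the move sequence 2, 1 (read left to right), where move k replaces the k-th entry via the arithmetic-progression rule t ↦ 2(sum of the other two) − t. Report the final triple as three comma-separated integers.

start (3,-5,-5) = (f(1,0),f(0,1),f(1,1))
replace slot 2: 2·(3+(-5)) − (-5) = 1 → (3,1,-5)
replace slot 1: 2·(1+(-5)) − 3 = -11 → (-11,1,-5)

-11,1,-5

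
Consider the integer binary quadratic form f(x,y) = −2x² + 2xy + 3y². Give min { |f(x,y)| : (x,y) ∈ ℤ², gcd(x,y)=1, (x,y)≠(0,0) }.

river: ρ → (3,4,-1)
river: ρ → (-1,4,3)
river: ρ → (3,2,-2)
river: ρ → (-2,2,3)
closes: descent 0, river 4
min |a| on river = 1

1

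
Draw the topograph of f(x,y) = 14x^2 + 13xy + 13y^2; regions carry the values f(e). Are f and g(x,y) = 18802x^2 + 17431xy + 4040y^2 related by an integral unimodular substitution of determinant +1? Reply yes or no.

D₁ = -559, D₂ = -559
f: flip: (14,13,13)→(13,-13,14)
f: translate: b→13 (≡-13 mod 26), so (13,-13,14)→(13,13,14)
f: reduced (well bottom): (13,13,14) with a≤c, −a<b≤a
g: flip: (18802,17431,4040)→(4040,-17431,18802)
g: translate: b→-1271 (≡-17431 mod 8080), so (4040,-17431,18802)→(4040,-1271,100)
g: flip: (4040,-1271,100)→(100,1271,4040)
g: translate: b→71 (≡1271 mod 200), so (100,1271,4040)→(100,71,14)
g: flip: (100,71,14)→(14,-71,100)
g: translate: b→13 (≡-71 mod 28), so (14,-71,100)→(14,13,13)
g: flip: (14,13,13)→(13,-13,14)
g: translate: b→13 (≡-13 mod 26), so (13,-13,14)→(13,13,14)
g: reduced (well bottom): (13,13,14) with a≤c, −a<b≤a
reduced forms (13, 13, 14) vs (13, 13, 14) ⇒ equivalent

yes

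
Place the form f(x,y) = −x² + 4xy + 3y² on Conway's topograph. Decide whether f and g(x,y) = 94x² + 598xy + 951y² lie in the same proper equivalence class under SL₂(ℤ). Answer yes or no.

D₁ = 28, D₂ = 28
river cycle of f (length 4): (3, 2, -2), (-2, 2, 3), (3, 4, -1), (-1, 4, 3)
river cycle of g (length 4): (3, 2, -2), (-2, 2, 3), (3, 4, -1), (-1, 4, 3)
cycles coincide ⇒ equivalent

yes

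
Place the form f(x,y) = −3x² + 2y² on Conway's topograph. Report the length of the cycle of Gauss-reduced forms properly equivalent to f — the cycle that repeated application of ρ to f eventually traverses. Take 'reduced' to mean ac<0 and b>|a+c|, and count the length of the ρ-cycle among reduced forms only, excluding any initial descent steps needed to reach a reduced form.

D = 24, ⌊√D⌋ = 4
descent: ρ → (2,4,-1)  [lands on river]
river: ρ → (-1,4,2)
ρ-cycle length = 2 (tail of 1 descent step not counted)

2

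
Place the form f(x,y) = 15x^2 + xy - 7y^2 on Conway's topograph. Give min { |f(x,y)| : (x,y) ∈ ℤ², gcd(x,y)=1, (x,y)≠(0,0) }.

descent: ρ → (-7,13,9)  [lands on river]
river: ρ → (9,5,-11)
river: ρ → (-11,17,3)
river: ρ → (3,19,-5)
river: ρ → (-5,11,15)
river: ρ → (15,19,-1)
river: ρ → (-1,19,15)
river: ρ → (15,11,-5)
river: ρ → (-5,19,3)
river: ρ → (3,17,-11)
river: ρ → (-11,5,9)
river: ρ → (9,13,-7)
river: ρ → (-7,15,7)
river: ρ → (7,13,-9)
river: ρ → (-9,5,11)
river: ρ → (11,17,-3)
river: ρ → (-3,19,5)
river: ρ → (5,11,-15)
river: ρ → (-15,19,1)
river: ρ → (1,19,-15)
river: ρ → (-15,11,5)
river: ρ → (5,19,-3)
river: ρ → (-3,17,11)
river: ρ → (11,5,-9)
river: ρ → (-9,13,7)
river: ρ → (7,15,-7)
closes: descent 1, river 26
min |a| on river = 1

1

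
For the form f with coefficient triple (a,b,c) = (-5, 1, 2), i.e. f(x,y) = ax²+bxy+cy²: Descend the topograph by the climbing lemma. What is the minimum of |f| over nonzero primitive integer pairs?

descent: ρ → (2,3,-4)  [lands on river]
river: ρ → (-4,5,1)
river: ρ → (1,5,-4)
river: ρ → (-4,3,2)
river: ρ → (2,5,-2)
river: ρ → (-2,3,4)
river: ρ → (4,5,-1)
river: ρ → (-1,5,4)
river: ρ → (4,3,-2)
river: ρ → (-2,5,2)
closes: descent 1, river 10
min |a| on river = 1

1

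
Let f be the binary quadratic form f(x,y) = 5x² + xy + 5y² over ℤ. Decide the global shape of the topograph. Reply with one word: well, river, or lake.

D = b²−4ac = 1² − 4·5·5 = -99
D < 0 ⇒ definite ⇒ every region one sign ⇒ single well

well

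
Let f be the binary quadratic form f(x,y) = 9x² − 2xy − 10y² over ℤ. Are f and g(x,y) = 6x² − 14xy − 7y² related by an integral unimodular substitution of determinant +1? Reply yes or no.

D₁ = 364, D₂ = 364
river cycle of f (length 8): (-10, 2, 9), (9, 16, -3), (-3, 14, 14), (14, 14, -3), (-3, 16, 9), (9, 2, -10), (-10, 18, 1), (1, 18, -10)
river cycle of g (length 8): (-7, 14, 6), (6, 10, -11), (-11, 12, 5), (5, 18, -2), (-2, 18, 5), (5, 12, -11), (-11, 10, 6), (6, 14, -7)
cycles differ ⇒ inequivalent

no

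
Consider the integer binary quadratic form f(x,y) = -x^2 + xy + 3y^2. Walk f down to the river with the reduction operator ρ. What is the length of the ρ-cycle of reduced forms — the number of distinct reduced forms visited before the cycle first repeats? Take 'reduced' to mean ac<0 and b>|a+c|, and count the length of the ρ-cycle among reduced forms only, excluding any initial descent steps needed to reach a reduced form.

D = 13, ⌊√D⌋ = 3
descent: ρ → (3,-1,-1)
descent: ρ → (-1,3,1)  [lands on river]
river: ρ → (1,3,-1)
ρ-cycle length = 2 (tail of 2 descent steps not counted)

2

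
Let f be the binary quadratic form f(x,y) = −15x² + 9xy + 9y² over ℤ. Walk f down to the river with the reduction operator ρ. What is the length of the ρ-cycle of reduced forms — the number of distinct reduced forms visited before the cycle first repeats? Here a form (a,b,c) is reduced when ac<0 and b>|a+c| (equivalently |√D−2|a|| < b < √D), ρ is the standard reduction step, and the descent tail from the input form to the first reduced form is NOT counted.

D = 621, ⌊√D⌋ = 24
river: ρ → (9,9,-15)
river: ρ → (-15,21,3)
river: ρ → (3,21,-15)
river: ρ → (-15,9,9)
ρ-cycle length = 4 (tail of 0 descent steps not counted)

4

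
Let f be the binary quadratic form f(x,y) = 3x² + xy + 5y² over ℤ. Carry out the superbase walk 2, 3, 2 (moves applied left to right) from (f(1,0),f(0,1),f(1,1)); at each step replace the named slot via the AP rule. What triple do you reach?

start (3,5,9) = (f(1,0),f(0,1),f(1,1))
replace slot 2: 2·(3+9) − 5 = 19 → (3,19,9)
replace slot 3: 2·(3+19) − 9 = 35 → (3,19,35)
replace slot 2: 2·(3+35) − 19 = 57 → (3,57,35)

3,57,35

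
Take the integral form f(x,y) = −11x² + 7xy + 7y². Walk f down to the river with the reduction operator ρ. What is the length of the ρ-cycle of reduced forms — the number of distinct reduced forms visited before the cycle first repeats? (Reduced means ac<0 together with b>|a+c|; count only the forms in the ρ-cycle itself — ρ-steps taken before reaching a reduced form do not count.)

D = 357, ⌊√D⌋ = 18
river: ρ → (7,7,-11)
river: ρ → (-11,15,3)
river: ρ → (3,15,-11)
river: ρ → (-11,7,7)
ρ-cycle length = 4 (tail of 0 descent steps not counted)

4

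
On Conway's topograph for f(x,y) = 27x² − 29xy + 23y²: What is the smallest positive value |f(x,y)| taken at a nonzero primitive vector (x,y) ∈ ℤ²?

translate: b→25 (≡-29 mod 54), so (27,-29,23)→(27,25,21)
flip: (27,25,21)→(21,-25,27)
translate: b→17 (≡-25 mod 42), so (21,-25,27)→(21,17,23)
reduced (well bottom): (21,17,23) with a≤c, −a<b≤a
well minimum = a = 21

21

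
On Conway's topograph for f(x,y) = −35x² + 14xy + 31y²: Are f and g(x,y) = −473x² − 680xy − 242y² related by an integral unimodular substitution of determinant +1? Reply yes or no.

D₁ = 4536, D₂ = 4536
river cycle of f (length 18): (31, 48, -18), (-18, 60, 13), (13, 44, -50), (-50, 56, 7), (7, 56, -50), (-50, 44, 13), (13, 60, -18), (-18, 48, 31), (31, 14, -35), (-35, 56, 10), … (8 more)
river cycle of g (length 18): (-35, 14, 31), (31, 48, -18), (-18, 60, 13), (13, 44, -50), (-50, 56, 7), (7, 56, -50), (-50, 44, 13), (13, 60, -18), (-18, 48, 31), (31, 14, -35), … (8 more)
cycles coincide ⇒ equivalent

yes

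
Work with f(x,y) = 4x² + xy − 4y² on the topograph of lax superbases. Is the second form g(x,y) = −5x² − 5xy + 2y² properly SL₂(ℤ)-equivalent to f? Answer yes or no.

D₁ = 65, D₂ = 65
river cycle of f (length 6): (-4, 7, 1), (1, 7, -4), (-4, 1, 4), (4, 7, -1), (-1, 7, 4), (4, 1, -4)
river cycle of g (length 6): (2, 5, -5), (-5, 5, 2), (2, 7, -2), (-2, 5, 5), (5, 5, -2), (-2, 7, 2)
cycles differ ⇒ inequivalent

no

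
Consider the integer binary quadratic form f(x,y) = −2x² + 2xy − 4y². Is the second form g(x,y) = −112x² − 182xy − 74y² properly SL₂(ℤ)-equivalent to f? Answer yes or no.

D₁ = -28, D₂ = -28
f is negative-definite; reduce −f:
−f: translate: b→2 (≡-2 mod 4), so (2,-2,4)→(2,2,4)
−f: reduced (well bottom): (2,2,4) with a≤c, −a<b≤a
flip sign back: reduced form of f is (-2,-2,-4)
g is negative-definite; reduce −g:
−g: translate: b→-42 (≡182 mod 224), so (112,182,74)→(112,-42,4)
−g: flip: (112,-42,4)→(4,42,112)
−g: translate: b→2 (≡42 mod 8), so (4,42,112)→(4,2,2)
−g: flip: (4,2,2)→(2,-2,4)
−g: translate: b→2 (≡-2 mod 4), so (2,-2,4)→(2,2,4)
−g: reduced (well bottom): (2,2,4) with a≤c, −a<b≤a
flip sign back: reduced form of g is (-2,-2,-4)
reduced forms (-2, -2, -4) vs (-2, -2, -4) ⇒ equivalent

yes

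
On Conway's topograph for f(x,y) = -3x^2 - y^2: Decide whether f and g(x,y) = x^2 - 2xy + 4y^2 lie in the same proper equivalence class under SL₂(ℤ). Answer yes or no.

D₁ = -12, D₂ = -12
f is negative-definite; reduce −f:
−f: flip: (3,0,1)→(1,0,3)
−f: reduced (well bottom): (1,0,3) with a≤c, −a<b≤a
flip sign back: reduced form of f is (-1,0,-3)
g: translate: b→0 (≡-2 mod 2), so (1,-2,4)→(1,0,3)
g: reduced (well bottom): (1,0,3) with a≤c, −a<b≤a
reduced forms (-1, 0, -3) vs (1, 0, 3) ⇒ inequivalent

no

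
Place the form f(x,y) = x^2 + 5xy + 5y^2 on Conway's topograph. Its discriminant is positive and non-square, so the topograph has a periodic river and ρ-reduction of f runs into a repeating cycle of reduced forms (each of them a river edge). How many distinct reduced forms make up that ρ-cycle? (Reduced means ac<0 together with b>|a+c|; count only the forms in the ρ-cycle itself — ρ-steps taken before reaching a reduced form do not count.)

D = 5, ⌊√D⌋ = 2
descent: ρ → (5,5,1)
descent: ρ → (1,1,-1)  [lands on river]
river: ρ → (-1,1,1)
ρ-cycle length = 2 (tail of 2 descent steps not counted)

2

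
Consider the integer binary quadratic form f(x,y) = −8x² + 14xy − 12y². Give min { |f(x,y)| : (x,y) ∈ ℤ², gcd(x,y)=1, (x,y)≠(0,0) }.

translate: b→2 (≡-14 mod 16), so (8,-14,12)→(8,2,6)
flip: (8,2,6)→(6,-2,8)
reduced (well bottom): (6,-2,8) with a≤c, −a<b≤a
well minimum |f| = |-6| = 6 (negative-definite)

6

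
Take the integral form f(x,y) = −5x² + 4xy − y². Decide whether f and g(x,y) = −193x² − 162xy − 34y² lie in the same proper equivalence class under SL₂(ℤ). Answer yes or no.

D₁ = -4, D₂ = -4
f is negative-definite; reduce −f:
−f: flip: (5,-4,1)→(1,4,5)
−f: translate: b→0 (≡4 mod 2), so (1,4,5)→(1,0,1)
−f: reduced (well bottom): (1,0,1) with a≤c, −a<b≤a
flip sign back: reduced form of f is (-1,0,-1)
g is negative-definite; reduce −g:
−g: flip: (193,162,34)→(34,-162,193)
−g: translate: b→-26 (≡-162 mod 68), so (34,-162,193)→(34,-26,5)
−g: flip: (34,-26,5)→(5,26,34)
−g: translate: b→-4 (≡26 mod 10), so (5,26,34)→(5,-4,1)
−g: flip: (5,-4,1)→(1,4,5)
−g: translate: b→0 (≡4 mod 2), so (1,4,5)→(1,0,1)
−g: reduced (well bottom): (1,0,1) with a≤c, −a<b≤a
flip sign back: reduced form of g is (-1,0,-1)
reduced forms (-1, 0, -1) vs (-1, 0, -1) ⇒ equivalent

yes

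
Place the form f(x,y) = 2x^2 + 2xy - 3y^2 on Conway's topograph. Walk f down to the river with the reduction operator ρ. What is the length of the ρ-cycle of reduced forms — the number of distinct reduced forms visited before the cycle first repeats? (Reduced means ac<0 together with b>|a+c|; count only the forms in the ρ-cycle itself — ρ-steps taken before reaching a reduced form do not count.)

D = 28, ⌊√D⌋ = 5
river: ρ → (-3,4,1)
river: ρ → (1,4,-3)
river: ρ → (-3,2,2)
river: ρ → (2,2,-3)
ρ-cycle length = 4 (tail of 0 descent steps not counted)

4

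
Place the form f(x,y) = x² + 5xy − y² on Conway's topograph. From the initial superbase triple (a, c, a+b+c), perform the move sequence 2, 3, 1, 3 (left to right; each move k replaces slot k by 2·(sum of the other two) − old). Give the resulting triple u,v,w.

start (1,-1,5) = (f(1,0),f(0,1),f(1,1))
replace slot 2: 2·(1+5) − (-1) = 13 → (1,13,5)
replace slot 3: 2·(1+13) − 5 = 23 → (1,13,23)
replace slot 1: 2·(13+23) − 1 = 71 → (71,13,23)
replace slot 3: 2·(71+13) − 23 = 145 → (71,13,145)

71,13,145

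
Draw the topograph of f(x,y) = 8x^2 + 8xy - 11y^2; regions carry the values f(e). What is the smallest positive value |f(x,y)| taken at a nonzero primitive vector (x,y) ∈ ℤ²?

river: ρ → (-11,14,5)
river: ρ → (5,16,-8)
river: ρ → (-8,16,5)
river: ρ → (5,14,-11)
river: ρ → (-11,8,8)
river: ρ → (8,8,-11)
closes: descent 0, river 6
min |a| on river = 5

5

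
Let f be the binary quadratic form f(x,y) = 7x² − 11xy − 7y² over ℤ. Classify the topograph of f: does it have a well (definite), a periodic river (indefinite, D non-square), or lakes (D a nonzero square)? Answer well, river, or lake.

D = b²−4ac = (-11)² − 4·7·(-7) = 317
D > 0 non-square ⇒ indefinite ⇒ periodic river

river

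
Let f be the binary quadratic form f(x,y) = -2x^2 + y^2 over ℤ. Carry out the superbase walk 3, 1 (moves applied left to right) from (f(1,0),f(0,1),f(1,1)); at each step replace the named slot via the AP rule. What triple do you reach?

start (-2,1,-1) = (f(1,0),f(0,1),f(1,1))
replace slot 3: 2·((-2)+1) − (-1) = -1 → (-2,1,-1)
replace slot 1: 2·(1+(-1)) − (-2) = 2 → (2,1,-1)

2,1,-1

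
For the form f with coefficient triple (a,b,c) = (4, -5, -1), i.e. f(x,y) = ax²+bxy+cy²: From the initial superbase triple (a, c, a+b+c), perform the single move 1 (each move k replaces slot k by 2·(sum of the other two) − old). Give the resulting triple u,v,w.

start (4,-1,-2) = (f(1,0),f(0,1),f(1,1))
replace slot 1: 2·((-1)+(-2)) − 4 = -10 → (-10,-1,-2)

-10,-1,-2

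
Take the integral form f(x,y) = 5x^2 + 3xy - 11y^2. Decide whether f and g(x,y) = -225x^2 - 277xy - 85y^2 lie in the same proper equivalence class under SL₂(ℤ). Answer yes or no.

D₁ = 229, D₂ = 229
river cycle of f (length 6): (5, 13, -3), (-3, 11, 9), (9, 7, -5), (-5, 13, 3), (3, 11, -9), (-9, 7, 5)
river cycle of g (length 6): (5, 13, -3), (-3, 11, 9), (9, 7, -5), (-5, 13, 3), (3, 11, -9), (-9, 7, 5)
cycles coincide ⇒ equivalent

yes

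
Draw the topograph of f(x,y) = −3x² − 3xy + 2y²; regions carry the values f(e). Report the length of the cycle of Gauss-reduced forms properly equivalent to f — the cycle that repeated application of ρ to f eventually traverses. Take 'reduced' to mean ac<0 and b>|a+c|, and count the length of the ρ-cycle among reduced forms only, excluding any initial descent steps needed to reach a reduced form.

D = 33, ⌊√D⌋ = 5
descent: ρ → (2,3,-3)  [lands on river]
river: ρ → (-3,3,2)
river: ρ → (2,5,-1)
river: ρ → (-1,5,2)
ρ-cycle length = 4 (tail of 1 descent step not counted)

4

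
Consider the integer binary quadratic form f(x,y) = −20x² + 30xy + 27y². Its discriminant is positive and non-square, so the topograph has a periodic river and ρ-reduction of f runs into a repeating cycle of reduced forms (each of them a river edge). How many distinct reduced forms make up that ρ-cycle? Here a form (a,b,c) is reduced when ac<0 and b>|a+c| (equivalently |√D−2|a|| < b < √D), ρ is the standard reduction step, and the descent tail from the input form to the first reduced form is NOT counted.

D = 3060, ⌊√D⌋ = 55
river: ρ → (27,24,-23)
river: ρ → (-23,22,28)
river: ρ → (28,34,-17)
river: ρ → (-17,34,28)
river: ρ → (28,22,-23)
river: ρ → (-23,24,27)
river: ρ → (27,30,-20)
river: ρ → (-20,50,7)
river: ρ → (7,48,-27)
river: ρ → (-27,6,28)
river: ρ → (28,50,-5)
river: ρ → (-5,50,28)
river: ρ → (28,6,-27)
river: ρ → (-27,48,7)
river: ρ → (7,50,-20)
river: ρ → (-20,30,27)
ρ-cycle length = 16 (tail of 0 descent steps not counted)

16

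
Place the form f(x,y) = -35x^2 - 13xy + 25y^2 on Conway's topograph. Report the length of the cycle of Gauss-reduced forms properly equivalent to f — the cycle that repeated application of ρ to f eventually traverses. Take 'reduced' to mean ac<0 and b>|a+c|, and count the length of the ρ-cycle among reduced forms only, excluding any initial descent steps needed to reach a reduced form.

D = 3669, ⌊√D⌋ = 60
descent: ρ → (25,13,-35)  [lands on river]
river: ρ → (-35,57,3)
river: ρ → (3,57,-35)
river: ρ → (-35,13,25)
river: ρ → (25,37,-23)
river: ρ → (-23,55,7)
river: ρ → (7,57,-15)
river: ρ → (-15,33,43)
river: ρ → (43,53,-5)
river: ρ → (-5,57,21)
river: ρ → (21,27,-35)
river: ρ → (-35,43,13)
river: ρ → (13,35,-47)
river: ρ → (-47,59,1)
river: ρ → (1,59,-47)
river: ρ → (-47,35,13)
river: ρ → (13,43,-35)
river: ρ → (-35,27,21)
river: ρ → (21,57,-5)
river: ρ → (-5,53,43)
river: ρ → (43,33,-15)
river: ρ → (-15,57,7)
river: ρ → (7,55,-23)
river: ρ → (-23,37,25)
ρ-cycle length = 24 (tail of 1 descent step not counted)

24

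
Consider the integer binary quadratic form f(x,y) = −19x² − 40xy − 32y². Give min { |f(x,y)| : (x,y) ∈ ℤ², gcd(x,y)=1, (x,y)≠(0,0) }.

translate: b→2 (≡40 mod 38), so (19,40,32)→(19,2,11)
flip: (19,2,11)→(11,-2,19)
reduced (well bottom): (11,-2,19) with a≤c, −a<b≤a
well minimum |f| = |-11| = 11 (negative-definite)

11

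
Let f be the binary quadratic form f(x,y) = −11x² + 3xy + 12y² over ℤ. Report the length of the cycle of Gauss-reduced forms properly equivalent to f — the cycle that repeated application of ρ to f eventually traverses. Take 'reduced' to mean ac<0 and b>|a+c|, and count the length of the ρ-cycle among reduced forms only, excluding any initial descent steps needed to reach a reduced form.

D = 537, ⌊√D⌋ = 23
river: ρ → (12,21,-2)
river: ρ → (-2,23,1)
river: ρ → (1,23,-2)
river: ρ → (-2,21,12)
river: ρ → (12,3,-11)
river: ρ → (-11,19,4)
river: ρ → (4,21,-6)
river: ρ → (-6,15,13)
river: ρ → (13,11,-8)
river: ρ → (-8,21,3)
river: ρ → (3,21,-8)
river: ρ → (-8,11,13)
river: ρ → (13,15,-6)
river: ρ → (-6,21,4)
river: ρ → (4,19,-11)
river: ρ → (-11,3,12)
ρ-cycle length = 16 (tail of 0 descent steps not counted)

16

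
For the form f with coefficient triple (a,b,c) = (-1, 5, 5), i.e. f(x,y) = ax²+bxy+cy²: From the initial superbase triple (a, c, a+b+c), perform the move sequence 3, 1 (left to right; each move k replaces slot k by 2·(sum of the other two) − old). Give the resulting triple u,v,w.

start (-1,5,9) = (f(1,0),f(0,1),f(1,1))
replace slot 3: 2·((-1)+5) − 9 = -1 → (-1,5,-1)
replace slot 1: 2·(5+(-1)) − (-1) = 9 → (9,5,-1)

9,5,-1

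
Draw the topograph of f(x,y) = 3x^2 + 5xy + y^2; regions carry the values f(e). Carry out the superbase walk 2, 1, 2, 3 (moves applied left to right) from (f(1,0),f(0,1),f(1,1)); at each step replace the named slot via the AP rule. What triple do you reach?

start (3,1,9) = (f(1,0),f(0,1),f(1,1))
replace slot 2: 2·(3+9) − 1 = 23 → (3,23,9)
replace slot 1: 2·(23+9) − 3 = 61 → (61,23,9)
replace slot 2: 2·(61+9) − 23 = 117 → (61,117,9)
replace slot 3: 2·(61+117) − 9 = 347 → (61,117,347)

61,117,347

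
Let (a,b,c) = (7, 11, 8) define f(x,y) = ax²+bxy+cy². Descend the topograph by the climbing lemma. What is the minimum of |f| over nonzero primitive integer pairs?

translate: b→-3 (≡11 mod 14), so (7,11,8)→(7,-3,4)
flip: (7,-3,4)→(4,3,7)
reduced (well bottom): (4,3,7) with a≤c, −a<b≤a
well minimum = a = 4

4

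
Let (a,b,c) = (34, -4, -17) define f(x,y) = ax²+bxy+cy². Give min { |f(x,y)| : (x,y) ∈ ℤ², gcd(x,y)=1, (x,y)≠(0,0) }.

descent: ρ → (-17,38,13)  [lands on river]
river: ρ → (13,40,-14)
river: ρ → (-14,44,7)
river: ρ → (7,40,-26)
river: ρ → (-26,12,21)
river: ρ → (21,30,-17)
closes: descent 1, river 6
min |a| on river = 7

7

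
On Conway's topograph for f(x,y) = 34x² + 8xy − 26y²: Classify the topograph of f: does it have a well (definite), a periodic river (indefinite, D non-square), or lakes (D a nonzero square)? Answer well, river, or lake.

D = b²−4ac = 8² − 4·34·(-26) = 3600
D = 60² is a perfect square ⇒ form factors over ℤ ⇒ lakes

lake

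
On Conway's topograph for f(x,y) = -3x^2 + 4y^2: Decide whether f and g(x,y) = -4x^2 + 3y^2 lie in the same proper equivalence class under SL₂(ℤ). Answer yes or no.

D₁ = 48, D₂ = 48
river cycle of f (length 2): (-3, 6, 1), (1, 6, -3)
river cycle of g (length 2): (3, 6, -1), (-1, 6, 3)
cycles differ ⇒ inequivalent

no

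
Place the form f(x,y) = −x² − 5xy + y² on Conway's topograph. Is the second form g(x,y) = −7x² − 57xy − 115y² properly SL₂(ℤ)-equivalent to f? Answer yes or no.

D₁ = 29, D₂ = 29
river cycle of f (length 2): (1, 5, -1), (-1, 5, 1)
river cycle of g (length 2): (1, 5, -1), (-1, 5, 1)
cycles coincide ⇒ equivalent

yes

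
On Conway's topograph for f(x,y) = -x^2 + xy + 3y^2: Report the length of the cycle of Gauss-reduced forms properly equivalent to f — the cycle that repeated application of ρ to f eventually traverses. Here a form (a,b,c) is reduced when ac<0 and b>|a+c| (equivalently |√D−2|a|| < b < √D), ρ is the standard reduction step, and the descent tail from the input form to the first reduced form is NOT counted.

D = 13, ⌊√D⌋ = 3
descent: ρ → (3,-1,-1)
descent: ρ → (-1,3,1)  [lands on river]
river: ρ → (1,3,-1)
ρ-cycle length = 2 (tail of 2 descent steps not counted)

2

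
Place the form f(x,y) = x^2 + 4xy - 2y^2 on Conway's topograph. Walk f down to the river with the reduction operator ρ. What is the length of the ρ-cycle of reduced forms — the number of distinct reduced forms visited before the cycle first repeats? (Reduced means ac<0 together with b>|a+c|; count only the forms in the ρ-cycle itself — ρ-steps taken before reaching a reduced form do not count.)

D = 24, ⌊√D⌋ = 4
river: ρ → (-2,4,1)
river: ρ → (1,4,-2)
ρ-cycle length = 2 (tail of 0 descent steps not counted)

2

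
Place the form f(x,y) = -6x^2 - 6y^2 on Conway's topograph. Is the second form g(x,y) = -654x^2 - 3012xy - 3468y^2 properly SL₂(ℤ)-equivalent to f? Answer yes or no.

D₁ = -144, D₂ = -144
f is negative-definite; reduce −f:
−f: reduced (well bottom): (6,0,6) with a≤c, −a<b≤a
flip sign back: reduced form of f is (-6,0,-6)
g is negative-definite; reduce −g:
−g: translate: b→396 (≡3012 mod 1308), so (654,3012,3468)→(654,396,60)
−g: flip: (654,396,60)→(60,-396,654)
−g: translate: b→-36 (≡-396 mod 120), so (60,-396,654)→(60,-36,6)
−g: flip: (60,-36,6)→(6,36,60)
−g: translate: b→0 (≡36 mod 12), so (6,36,60)→(6,0,6)
−g: reduced (well bottom): (6,0,6) with a≤c, −a<b≤a
flip sign back: reduced form of g is (-6,0,-6)
reduced forms (-6, 0, -6) vs (-6, 0, -6) ⇒ equivalent

yes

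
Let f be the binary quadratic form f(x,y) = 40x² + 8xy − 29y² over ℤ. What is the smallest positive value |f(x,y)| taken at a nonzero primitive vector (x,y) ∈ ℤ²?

descent: ρ → (-29,50,19)  [lands on river]
river: ρ → (19,64,-8)
river: ρ → (-8,64,19)
river: ρ → (19,50,-29)
river: ρ → (-29,66,3)
river: ρ → (3,66,-29)
closes: descent 1, river 6
min |a| on river = 3

3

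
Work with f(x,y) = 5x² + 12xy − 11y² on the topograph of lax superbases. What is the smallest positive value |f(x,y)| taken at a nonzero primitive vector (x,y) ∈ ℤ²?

river: ρ → (-11,10,6)
river: ρ → (6,14,-7)
river: ρ → (-7,14,6)
river: ρ → (6,10,-11)
river: ρ → (-11,12,5)
river: ρ → (5,18,-2)
river: ρ → (-2,18,5)
river: ρ → (5,12,-11)
closes: descent 0, river 8
min |a| on river = 2

2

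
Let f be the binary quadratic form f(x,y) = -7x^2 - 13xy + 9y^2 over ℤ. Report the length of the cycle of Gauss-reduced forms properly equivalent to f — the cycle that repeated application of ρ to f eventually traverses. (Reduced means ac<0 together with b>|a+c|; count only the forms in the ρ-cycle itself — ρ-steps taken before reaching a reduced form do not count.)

D = 421, ⌊√D⌋ = 20
descent: ρ → (9,13,-7)  [lands on river]
river: ρ → (-7,15,7)
river: ρ → (7,13,-9)
river: ρ → (-9,5,11)
river: ρ → (11,17,-3)
river: ρ → (-3,19,5)
river: ρ → (5,11,-15)
river: ρ → (-15,19,1)
river: ρ → (1,19,-15)
river: ρ → (-15,11,5)
river: ρ → (5,19,-3)
river: ρ → (-3,17,11)
river: ρ → (11,5,-9)
river: ρ → (-9,13,7)
river: ρ → (7,15,-7)
river: ρ → (-7,13,9)
river: ρ → (9,5,-11)
river: ρ → (-11,17,3)
river: ρ → (3,19,-5)
river: ρ → (-5,11,15)
river: ρ → (15,19,-1)
river: ρ → (-1,19,15)
river: ρ → (15,11,-5)
river: ρ → (-5,19,3)
river: ρ → (3,17,-11)
river: ρ → (-11,5,9)
ρ-cycle length = 26 (tail of 1 descent step not counted)

26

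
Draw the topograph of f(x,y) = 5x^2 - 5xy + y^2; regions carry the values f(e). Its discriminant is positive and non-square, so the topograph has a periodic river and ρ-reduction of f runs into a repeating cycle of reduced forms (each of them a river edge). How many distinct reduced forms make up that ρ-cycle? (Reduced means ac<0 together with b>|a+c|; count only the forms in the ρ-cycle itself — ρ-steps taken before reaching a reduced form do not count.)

D = 5, ⌊√D⌋ = 2
descent: ρ → (1,1,-1)  [lands on river]
river: ρ → (-1,1,1)
ρ-cycle length = 2 (tail of 1 descent step not counted)

2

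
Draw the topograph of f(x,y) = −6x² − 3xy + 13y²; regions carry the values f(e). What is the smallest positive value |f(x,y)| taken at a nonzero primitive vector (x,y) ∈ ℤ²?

descent: ρ → (13,3,-6)
descent: ρ → (-6,9,10)  [lands on river]
river: ρ → (10,11,-5)
river: ρ → (-5,9,12)
river: ρ → (12,15,-2)
river: ρ → (-2,17,4)
river: ρ → (4,15,-6)
closes: descent 2, river 6
min |a| on river = 2

2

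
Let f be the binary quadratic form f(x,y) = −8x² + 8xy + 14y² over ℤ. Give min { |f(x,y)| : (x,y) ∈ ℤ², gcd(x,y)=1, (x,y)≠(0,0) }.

river: ρ → (14,20,-2)
river: ρ → (-2,20,14)
river: ρ → (14,8,-8)
river: ρ → (-8,8,14)
closes: descent 0, river 4
min |a| on river = 2

2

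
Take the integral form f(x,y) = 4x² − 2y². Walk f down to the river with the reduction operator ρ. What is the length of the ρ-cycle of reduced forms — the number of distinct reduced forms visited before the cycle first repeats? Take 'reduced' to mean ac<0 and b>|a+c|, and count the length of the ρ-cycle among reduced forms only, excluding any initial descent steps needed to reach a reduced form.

D = 32, ⌊√D⌋ = 5
descent: ρ → (-2,4,2)  [lands on river]
river: ρ → (2,4,-2)
ρ-cycle length = 2 (tail of 1 descent step not counted)

2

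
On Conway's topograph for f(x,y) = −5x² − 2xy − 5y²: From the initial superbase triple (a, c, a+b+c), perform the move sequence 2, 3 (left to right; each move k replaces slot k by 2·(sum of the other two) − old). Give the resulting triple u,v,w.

start (-5,-5,-12) = (f(1,0),f(0,1),f(1,1))
replace slot 2: 2·((-5)+(-12)) − (-5) = -29 → (-5,-29,-12)
replace slot 3: 2·((-5)+(-29)) − (-12) = -56 → (-5,-29,-56)

-5,-29,-56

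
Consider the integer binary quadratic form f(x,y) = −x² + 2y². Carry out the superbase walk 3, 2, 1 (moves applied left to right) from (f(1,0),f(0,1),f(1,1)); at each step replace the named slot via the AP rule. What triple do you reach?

start (-1,2,1) = (f(1,0),f(0,1),f(1,1))
replace slot 3: 2·((-1)+2) − 1 = 1 → (-1,2,1)
replace slot 2: 2·((-1)+1) − 2 = -2 → (-1,-2,1)
replace slot 1: 2·((-2)+1) − (-1) = -1 → (-1,-2,1)

-1,-2,1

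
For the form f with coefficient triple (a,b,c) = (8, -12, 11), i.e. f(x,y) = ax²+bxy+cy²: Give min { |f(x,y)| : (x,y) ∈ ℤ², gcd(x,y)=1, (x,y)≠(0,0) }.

translate: b→4 (≡-12 mod 16), so (8,-12,11)→(8,4,7)
flip: (8,4,7)→(7,-4,8)
reduced (well bottom): (7,-4,8) with a≤c, −a<b≤a
well minimum = a = 7

7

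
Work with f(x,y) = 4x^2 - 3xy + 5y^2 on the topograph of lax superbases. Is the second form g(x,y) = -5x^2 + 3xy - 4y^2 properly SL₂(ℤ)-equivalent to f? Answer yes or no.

D₁ = -71, D₂ = -71
f: reduced (well bottom): (4,-3,5) with a≤c, −a<b≤a
g is negative-definite; reduce −g:
−g: flip: (5,-3,4)→(4,3,5)
−g: reduced (well bottom): (4,3,5) with a≤c, −a<b≤a
flip sign back: reduced form of g is (-4,-3,-5)
reduced forms (4, -3, 5) vs (-4, -3, -5) ⇒ inequivalent

no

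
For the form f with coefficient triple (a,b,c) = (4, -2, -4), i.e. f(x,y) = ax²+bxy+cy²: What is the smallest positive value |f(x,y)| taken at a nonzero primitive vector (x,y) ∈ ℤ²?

descent: ρ → (-4,2,4)  [lands on river]
river: ρ → (4,6,-2)
river: ρ → (-2,6,4)
river: ρ → (4,2,-4)
river: ρ → (-4,6,2)
river: ρ → (2,6,-4)
closes: descent 1, river 6
min |a| on river = 2

2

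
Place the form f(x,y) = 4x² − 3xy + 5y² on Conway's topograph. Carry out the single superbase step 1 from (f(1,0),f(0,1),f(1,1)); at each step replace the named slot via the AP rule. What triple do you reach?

start (4,5,6) = (f(1,0),f(0,1),f(1,1))
replace slot 1: 2·(5+6) − 4 = 18 → (18,5,6)

18,5,6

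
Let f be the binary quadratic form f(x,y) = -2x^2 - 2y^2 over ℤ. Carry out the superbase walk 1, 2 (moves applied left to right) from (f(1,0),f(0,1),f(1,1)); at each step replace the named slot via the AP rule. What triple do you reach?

start (-2,-2,-4) = (f(1,0),f(0,1),f(1,1))
replace slot 1: 2·((-2)+(-4)) − (-2) = -10 → (-10,-2,-4)
replace slot 2: 2·((-10)+(-4)) − (-2) = -26 → (-10,-26,-4)

-10,-26,-4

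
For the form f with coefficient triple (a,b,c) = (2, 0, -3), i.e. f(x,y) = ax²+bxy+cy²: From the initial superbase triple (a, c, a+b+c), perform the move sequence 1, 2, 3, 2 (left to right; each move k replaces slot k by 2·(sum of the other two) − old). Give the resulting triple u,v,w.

start (2,-3,-1) = (f(1,0),f(0,1),f(1,1))
replace slot 1: 2·((-3)+(-1)) − 2 = -10 → (-10,-3,-1)
replace slot 2: 2·((-10)+(-1)) − (-3) = -19 → (-10,-19,-1)
replace slot 3: 2·((-10)+(-19)) − (-1) = -57 → (-10,-19,-57)
replace slot 2: 2·((-10)+(-57)) − (-19) = -115 → (-10,-115,-57)

-10,-115,-57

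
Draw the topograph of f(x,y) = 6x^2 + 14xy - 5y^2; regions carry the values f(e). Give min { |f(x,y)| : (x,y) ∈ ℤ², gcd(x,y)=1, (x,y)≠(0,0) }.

river: ρ → (-5,16,3)
river: ρ → (3,14,-10)
river: ρ → (-10,6,7)
river: ρ → (7,8,-9)
river: ρ → (-9,10,6)
river: ρ → (6,14,-5)
closes: descent 0, river 6
min |a| on river = 3

3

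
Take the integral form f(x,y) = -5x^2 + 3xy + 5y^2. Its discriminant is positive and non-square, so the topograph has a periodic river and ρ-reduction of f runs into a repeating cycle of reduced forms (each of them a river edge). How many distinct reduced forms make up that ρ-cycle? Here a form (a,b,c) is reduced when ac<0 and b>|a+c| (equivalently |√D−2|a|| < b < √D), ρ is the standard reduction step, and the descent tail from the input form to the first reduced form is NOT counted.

D = 109, ⌊√D⌋ = 10
river: ρ → (5,7,-3)
river: ρ → (-3,5,7)
river: ρ → (7,9,-1)
river: ρ → (-1,9,7)
river: ρ → (7,5,-3)
river: ρ → (-3,7,5)
river: ρ → (5,3,-5)
river: ρ → (-5,7,3)
river: ρ → (3,5,-7)
river: ρ → (-7,9,1)
river: ρ → (1,9,-7)
river: ρ → (-7,5,3)
river: ρ → (3,7,-5)
river: ρ → (-5,3,5)
ρ-cycle length = 14 (tail of 0 descent steps not counted)

14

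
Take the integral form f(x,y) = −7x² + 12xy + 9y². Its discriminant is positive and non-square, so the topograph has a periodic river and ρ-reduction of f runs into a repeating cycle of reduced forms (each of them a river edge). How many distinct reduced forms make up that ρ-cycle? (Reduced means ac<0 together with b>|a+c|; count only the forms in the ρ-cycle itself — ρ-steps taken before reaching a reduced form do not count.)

D = 396, ⌊√D⌋ = 19
river: ρ → (9,6,-10)
river: ρ → (-10,14,5)
river: ρ → (5,16,-7)
river: ρ → (-7,12,9)
ρ-cycle length = 4 (tail of 0 descent steps not counted)

4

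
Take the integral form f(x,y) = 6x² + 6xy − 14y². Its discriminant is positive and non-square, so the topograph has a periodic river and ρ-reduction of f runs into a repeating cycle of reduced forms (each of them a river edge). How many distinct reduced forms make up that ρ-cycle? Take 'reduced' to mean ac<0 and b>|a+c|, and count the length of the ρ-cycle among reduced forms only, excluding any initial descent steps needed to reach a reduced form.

D = 372, ⌊√D⌋ = 19
descent: ρ → (-14,-6,6)
descent: ρ → (6,18,-2)  [lands on river]
river: ρ → (-2,18,6)
ρ-cycle length = 2 (tail of 2 descent steps not counted)

2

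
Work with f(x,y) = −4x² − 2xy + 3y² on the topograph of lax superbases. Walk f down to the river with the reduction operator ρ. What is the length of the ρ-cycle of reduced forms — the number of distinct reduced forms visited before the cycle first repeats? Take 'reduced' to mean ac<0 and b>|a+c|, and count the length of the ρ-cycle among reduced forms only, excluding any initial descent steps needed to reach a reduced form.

D = 52, ⌊√D⌋ = 7
descent: ρ → (3,2,-4)  [lands on river]
river: ρ → (-4,6,1)
river: ρ → (1,6,-4)
river: ρ → (-4,2,3)
river: ρ → (3,4,-3)
river: ρ → (-3,2,4)
river: ρ → (4,6,-1)
river: ρ → (-1,6,4)
river: ρ → (4,2,-3)
river: ρ → (-3,4,3)
ρ-cycle length = 10 (tail of 1 descent step not counted)

10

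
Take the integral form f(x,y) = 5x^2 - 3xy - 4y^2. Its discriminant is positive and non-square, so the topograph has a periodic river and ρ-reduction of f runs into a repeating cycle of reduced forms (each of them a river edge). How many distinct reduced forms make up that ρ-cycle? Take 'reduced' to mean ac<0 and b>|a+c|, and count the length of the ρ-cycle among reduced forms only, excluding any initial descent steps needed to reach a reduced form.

D = 89, ⌊√D⌋ = 9
descent: ρ → (-4,3,5)  [lands on river]
river: ρ → (5,7,-2)
river: ρ → (-2,9,1)
river: ρ → (1,9,-2)
river: ρ → (-2,7,5)
river: ρ → (5,3,-4)
river: ρ → (-4,5,4)
river: ρ → (4,3,-5)
river: ρ → (-5,7,2)
river: ρ → (2,9,-1)
river: ρ → (-1,9,2)
river: ρ → (2,7,-5)
river: ρ → (-5,3,4)
river: ρ → (4,5,-4)
ρ-cycle length = 14 (tail of 1 descent step not counted)

14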